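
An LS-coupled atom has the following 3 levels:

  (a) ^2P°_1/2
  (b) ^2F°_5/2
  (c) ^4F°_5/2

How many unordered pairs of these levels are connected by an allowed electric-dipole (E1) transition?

(a)–(b): forbidden (parity, ΔL, ΔJ).
(a)–(c): forbidden (parity, ΔS, ΔL, ΔJ).
(b)–(c): forbidden (parity, ΔS).
Allowed pairs: 0 of 3.

0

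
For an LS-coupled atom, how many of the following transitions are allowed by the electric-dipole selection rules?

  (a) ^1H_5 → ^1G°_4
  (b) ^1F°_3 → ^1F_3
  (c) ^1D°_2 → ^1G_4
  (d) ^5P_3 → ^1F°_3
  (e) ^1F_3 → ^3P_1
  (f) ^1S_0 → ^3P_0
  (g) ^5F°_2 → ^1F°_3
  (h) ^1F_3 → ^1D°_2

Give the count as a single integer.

3

(a) allowed
(b) allowed
(c) forbidden (ΔL, ΔJ fail)
(d) forbidden (ΔS, ΔL fail)
(e) forbidden (parity, ΔS, ΔL, ΔJ fail)
(f) forbidden (parity, ΔS, ΔJ fail)
(g) forbidden (parity, ΔS fail)
(h) allowed
Total allowed: 3 of 8.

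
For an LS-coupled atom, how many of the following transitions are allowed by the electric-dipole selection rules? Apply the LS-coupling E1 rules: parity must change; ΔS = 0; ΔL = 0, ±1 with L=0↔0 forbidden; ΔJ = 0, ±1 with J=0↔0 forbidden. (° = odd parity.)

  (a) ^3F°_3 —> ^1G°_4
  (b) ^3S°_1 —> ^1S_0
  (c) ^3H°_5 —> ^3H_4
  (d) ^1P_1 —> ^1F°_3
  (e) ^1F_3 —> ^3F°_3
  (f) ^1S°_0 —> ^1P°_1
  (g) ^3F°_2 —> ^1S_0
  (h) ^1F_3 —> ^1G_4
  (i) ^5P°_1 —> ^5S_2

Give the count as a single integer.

2

(a) forbidden (parity, ΔS fail)
(b) forbidden (ΔS, ΔL fail)
(c) allowed
(d) forbidden (ΔL, ΔJ fail)
(e) forbidden (ΔS fails)
(f) forbidden (parity fails)
(g) forbidden (ΔS, ΔL, ΔJ fail)
(h) forbidden (parity fails)
(i) allowed
Total allowed: 2 of 9.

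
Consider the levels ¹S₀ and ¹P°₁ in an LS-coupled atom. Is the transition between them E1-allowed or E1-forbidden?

Parity must change: even → odd — ✓.
ΔS = 0: S: 0 → 0 — ✓.
ΔL = 0, ±1 (not L=0↔0): L: 0 → 1, ΔL = +1 — ✓.
ΔJ = 0, ±1 (not J=0↔0): J: 0 → 1, ΔJ = +1 — ✓.
All four E1 rules are satisfied.

allowed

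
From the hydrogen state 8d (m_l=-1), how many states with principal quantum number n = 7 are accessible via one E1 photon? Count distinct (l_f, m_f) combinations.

5

E1 requires Δl = ±1, so l_f ∈ {1, 3}; with 0 ≤ l_f ≤ n_f−1 = 6, the allowed l_f values are {1, 3}.
For l_f = 1: m_f ∈ {m_i−1, m_i, m_i+1} ∩ [−1, 1] = {-1, 0} → 2 states.
For l_f = 3: m_f ∈ {m_i−1, m_i, m_i+1} ∩ [−3, 3] = {-2, -1, 0} → 3 states.
Total: 5.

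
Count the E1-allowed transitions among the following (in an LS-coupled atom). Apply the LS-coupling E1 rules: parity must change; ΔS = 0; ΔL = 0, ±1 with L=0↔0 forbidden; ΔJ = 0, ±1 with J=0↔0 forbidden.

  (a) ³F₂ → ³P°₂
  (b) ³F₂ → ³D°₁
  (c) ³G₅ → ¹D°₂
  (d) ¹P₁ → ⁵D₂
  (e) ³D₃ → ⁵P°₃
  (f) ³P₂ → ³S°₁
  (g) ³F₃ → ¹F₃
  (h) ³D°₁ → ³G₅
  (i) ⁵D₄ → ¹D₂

2

(a) forbidden (ΔL fails)
(b) allowed
(c) forbidden (ΔS, ΔL, ΔJ fail)
(d) forbidden (parity, ΔS fail)
(e) forbidden (ΔS fails)
(f) allowed
(g) forbidden (parity, ΔS fail)
(h) forbidden (ΔL, ΔJ fail)
(i) forbidden (parity, ΔS, ΔJ fail)
Total allowed: 2 of 9.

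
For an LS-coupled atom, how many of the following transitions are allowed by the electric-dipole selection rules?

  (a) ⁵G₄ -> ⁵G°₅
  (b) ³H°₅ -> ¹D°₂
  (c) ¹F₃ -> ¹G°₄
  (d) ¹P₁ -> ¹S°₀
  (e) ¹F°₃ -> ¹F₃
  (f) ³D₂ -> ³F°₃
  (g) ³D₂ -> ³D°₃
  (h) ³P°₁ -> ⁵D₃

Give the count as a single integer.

6

(a) allowed
(b) forbidden (parity, ΔS, ΔL, ΔJ fail)
(c) allowed
(d) allowed
(e) allowed
(f) allowed
(g) allowed
(h) forbidden (ΔS, ΔJ fail)
Total allowed: 6 of 8.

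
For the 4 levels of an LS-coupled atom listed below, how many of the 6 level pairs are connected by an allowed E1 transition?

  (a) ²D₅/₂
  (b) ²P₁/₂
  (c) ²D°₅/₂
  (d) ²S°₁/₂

2

(a)–(b): forbidden (parity, ΔJ).
(a)–(c): allowed.
(a)–(d): forbidden (ΔL, ΔJ).
(b)–(c): forbidden (ΔJ).
(b)–(d): allowed.
(c)–(d): forbidden (parity, ΔL, ΔJ).
Allowed pairs: 2 of 6.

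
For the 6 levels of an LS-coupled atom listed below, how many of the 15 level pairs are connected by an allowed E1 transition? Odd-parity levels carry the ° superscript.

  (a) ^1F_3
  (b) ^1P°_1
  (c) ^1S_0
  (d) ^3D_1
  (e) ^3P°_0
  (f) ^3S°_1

(a)–(b): forbidden (ΔL, ΔJ).
(a)–(c): forbidden (parity, ΔL, ΔJ).
(a)–(d): forbidden (parity, ΔS, ΔJ).
(a)–(e): forbidden (ΔS, ΔL, ΔJ).
(a)–(f): forbidden (ΔS, ΔL, ΔJ).
(b)–(c): allowed.
(b)–(d): forbidden (ΔS).
(b)–(e): forbidden (parity, ΔS).
(b)–(f): forbidden (parity, ΔS).
(c)–(d): forbidden (parity, ΔS, ΔL).
(c)–(e): forbidden (ΔS, ΔJ).
(c)–(f): forbidden (ΔS, ΔL).
(d)–(e): allowed.
(d)–(f): forbidden (ΔL).
(e)–(f): forbidden (parity).
Allowed pairs: 2 of 15.

2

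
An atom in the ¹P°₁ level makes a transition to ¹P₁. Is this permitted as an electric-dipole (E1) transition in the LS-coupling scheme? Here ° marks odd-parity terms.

allowed

Reading off the term symbols: S 0→0, L 1→1, J 1→1, parity odd→even.
Parity must change: odd → even — ok.
ΔS = 0: S: 0 → 0 — ok.
ΔL = 0, ±1 (not L=0↔0): L: 1 → 1, ΔL = +0 — ok.
ΔJ = 0, ±1 (not J=0↔0): J: 1 → 1, ΔJ = +0 — ok.
All four E1 rules are satisfied.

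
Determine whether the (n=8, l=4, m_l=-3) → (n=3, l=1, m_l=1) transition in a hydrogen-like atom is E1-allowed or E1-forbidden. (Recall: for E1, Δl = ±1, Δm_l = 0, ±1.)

l: 4 → 1 (Δl = -3). Δl = ±1 ✗.
Δm_l = 1 − (-3) = +4. E1 requires Δm_l = 0, ±1: ✗.
The transition is electric-dipole forbidden.

forbidden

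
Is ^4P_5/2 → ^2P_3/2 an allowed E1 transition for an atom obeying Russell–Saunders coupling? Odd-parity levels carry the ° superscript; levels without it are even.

ΔJ = 0, ±1 (not J=0↔0): J: 5/2 → 3/2, ΔJ = -1 — ok.
ΔS = 0: S: 3/2 → 1/2 — fails.
ΔL = 0, ±1 (not L=0↔0): L: 1 → 1, ΔL = +0 — ok.
Parity must change: even → even — fails.
Rule(s) violated: parity, ΔS.

forbidden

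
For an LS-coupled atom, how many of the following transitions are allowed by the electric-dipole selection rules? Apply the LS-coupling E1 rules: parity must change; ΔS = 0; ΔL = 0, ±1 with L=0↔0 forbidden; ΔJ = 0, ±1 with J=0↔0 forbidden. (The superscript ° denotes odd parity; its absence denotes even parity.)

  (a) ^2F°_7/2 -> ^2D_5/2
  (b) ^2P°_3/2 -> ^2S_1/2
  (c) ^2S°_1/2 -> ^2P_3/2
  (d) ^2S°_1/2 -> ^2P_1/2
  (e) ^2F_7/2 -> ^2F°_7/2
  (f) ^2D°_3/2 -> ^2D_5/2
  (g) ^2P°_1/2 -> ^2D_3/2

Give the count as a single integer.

(a) allowed
(b) allowed
(c) allowed
(d) allowed
(e) allowed
(f) allowed
(g) allowed
Total allowed: 7 of 7.

7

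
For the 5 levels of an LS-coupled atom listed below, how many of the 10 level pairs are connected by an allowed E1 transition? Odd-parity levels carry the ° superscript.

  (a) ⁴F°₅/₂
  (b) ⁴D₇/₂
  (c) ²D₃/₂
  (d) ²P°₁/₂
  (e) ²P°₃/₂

3

(a)–(b): allowed.
(a)–(c): forbidden (ΔS).
(a)–(d): forbidden (parity, ΔS, ΔL, ΔJ).
(a)–(e): forbidden (parity, ΔS, ΔL).
(b)–(c): forbidden (parity, ΔS, ΔJ).
(b)–(d): forbidden (ΔS, ΔJ).
(b)–(e): forbidden (ΔS, ΔJ).
(c)–(d): allowed.
(c)–(e): allowed.
(d)–(e): forbidden (parity).
Allowed pairs: 3 of 10.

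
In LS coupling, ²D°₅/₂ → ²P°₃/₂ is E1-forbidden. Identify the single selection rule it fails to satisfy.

Reading off the term symbols: S 1/2→1/2, L 2→1, J 5/2→3/2, parity odd→odd.
Parity must change: odd → odd — violated.
ΔS = 0: S: 1/2 → 1/2 — satisfied.
ΔL = 0, ±1 (not L=0↔0): L: 2 → 1, ΔL = -1 — satisfied.
ΔJ = 0, ±1 (not J=0↔0): J: 5/2 → 3/2, ΔJ = -1 — satisfied.

parity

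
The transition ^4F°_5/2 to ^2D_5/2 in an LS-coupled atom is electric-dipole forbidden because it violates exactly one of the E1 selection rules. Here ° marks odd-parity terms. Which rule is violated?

Reading off the term symbols: S 3/2→1/2, L 3→2, J 5/2→5/2, parity odd→even.
Parity must change: odd → even — satisfied.
ΔS = 0: S: 3/2 → 1/2 — violated.
ΔL = 0, ±1 (not L=0↔0): L: 3 → 2, ΔL = -1 — satisfied.
ΔJ = 0, ±1 (not J=0↔0): J: 5/2 → 5/2, ΔJ = +0 — satisfied.

the ΔS = 0 rule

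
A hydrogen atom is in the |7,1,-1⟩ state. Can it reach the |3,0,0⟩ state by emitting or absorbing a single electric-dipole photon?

allowed

Δl = 0 − 1 = -1; the E1 rule Δl = ±1 is passes.
m_l: -1 → 0 (Δm_l = +1). |Δm_l| ≤ 1 passes.
All E1 selection rules are satisfied.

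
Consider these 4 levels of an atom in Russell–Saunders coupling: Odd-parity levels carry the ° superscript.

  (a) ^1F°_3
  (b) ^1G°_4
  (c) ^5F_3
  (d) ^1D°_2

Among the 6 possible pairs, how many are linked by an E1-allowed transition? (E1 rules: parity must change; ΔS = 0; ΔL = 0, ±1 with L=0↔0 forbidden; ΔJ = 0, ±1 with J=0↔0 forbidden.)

0

(a)–(b): forbidden (parity).
(a)–(c): forbidden (ΔS).
(a)–(d): forbidden (parity).
(b)–(c): forbidden (ΔS).
(b)–(d): forbidden (parity, ΔL, ΔJ).
(c)–(d): forbidden (ΔS).
Allowed pairs: 0 of 6.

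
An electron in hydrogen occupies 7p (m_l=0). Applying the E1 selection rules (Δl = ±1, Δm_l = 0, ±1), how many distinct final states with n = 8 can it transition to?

E1 requires Δl = ±1, so l_f ∈ {0, 2}; with 0 ≤ l_f ≤ n_f−1 = 7, the allowed l_f values are {0, 2}.
For l_f = 0: m_f ∈ {m_i−1, m_i, m_i+1} ∩ [−0, 0] = {0} → 1 state.
For l_f = 2: m_f ∈ {m_i−1, m_i, m_i+1} ∩ [−2, 2] = {-1, 0, 1} → 3 states.
Total: 4.

4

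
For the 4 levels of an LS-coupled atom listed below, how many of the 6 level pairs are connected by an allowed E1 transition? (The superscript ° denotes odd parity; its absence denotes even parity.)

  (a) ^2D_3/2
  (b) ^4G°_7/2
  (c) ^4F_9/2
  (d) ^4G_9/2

2

(a)–(b): forbidden (ΔS, ΔL, ΔJ).
(a)–(c): forbidden (parity, ΔS, ΔJ).
(a)–(d): forbidden (parity, ΔS, ΔL, ΔJ).
(b)–(c): allowed.
(b)–(d): allowed.
(c)–(d): forbidden (parity).
Allowed pairs: 2 of 6.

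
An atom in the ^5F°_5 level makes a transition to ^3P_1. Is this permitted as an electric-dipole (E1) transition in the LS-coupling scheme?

forbidden

Reading off the term symbols: S 2→1, L 3→1, J 5→1, parity odd→even.
Parity must change: odd → even — ok.
ΔJ = 0, ±1 (not J=0↔0): J: 5 → 1, ΔJ = -4 — fails.
ΔS = 0: S: 2 → 1 — fails.
ΔL = 0, ±1 (not L=0↔0): L: 3 → 1, ΔL = -2 — fails.
Rule(s) violated: ΔS, ΔL, ΔJ.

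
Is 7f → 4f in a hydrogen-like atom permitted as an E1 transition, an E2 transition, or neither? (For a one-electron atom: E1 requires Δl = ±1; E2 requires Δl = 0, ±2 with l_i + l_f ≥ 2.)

Δl = 3 − 3 = +0; l_i + l_f = 6.
E1 (Δl = ±1): not satisfied.
E2 (Δl = 0,±2, l_i+l_f ≥ 2): satisfied.

E2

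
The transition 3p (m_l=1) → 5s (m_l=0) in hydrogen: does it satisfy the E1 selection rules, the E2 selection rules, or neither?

Δl = 0 − 1 = -1; l_i + l_f = 1.
Δm_l = -1.
E1 (Δl = ±1, |Δm_l| ≤ 1): satisfied.
E2 (Δl = 0,±2, l_i+l_f ≥ 2, |Δm_l| ≤ 2): not satisfied.

E1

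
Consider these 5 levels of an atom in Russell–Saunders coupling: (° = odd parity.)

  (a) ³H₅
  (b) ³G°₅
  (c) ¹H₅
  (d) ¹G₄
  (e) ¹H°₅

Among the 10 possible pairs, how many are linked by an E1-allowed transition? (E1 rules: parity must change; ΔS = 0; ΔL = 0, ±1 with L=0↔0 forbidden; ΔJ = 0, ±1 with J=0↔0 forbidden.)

(a)–(b): allowed.
(a)–(c): forbidden (parity, ΔS).
(a)–(d): forbidden (parity, ΔS).
(a)–(e): forbidden (ΔS).
(b)–(c): forbidden (ΔS).
(b)–(d): forbidden (ΔS).
(b)–(e): forbidden (parity, ΔS).
(c)–(d): forbidden (parity).
(c)–(e): allowed.
(d)–(e): allowed.
Allowed pairs: 3 of 10.

3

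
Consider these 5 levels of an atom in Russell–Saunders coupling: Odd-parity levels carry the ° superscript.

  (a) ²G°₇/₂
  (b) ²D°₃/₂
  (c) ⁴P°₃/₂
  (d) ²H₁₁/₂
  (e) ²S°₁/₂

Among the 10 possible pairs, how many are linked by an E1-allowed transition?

0

(a)–(b): forbidden (parity, ΔL, ΔJ).
(a)–(c): forbidden (parity, ΔS, ΔL, ΔJ).
(a)–(d): forbidden (ΔJ).
(a)–(e): forbidden (parity, ΔL, ΔJ).
(b)–(c): forbidden (parity, ΔS).
(b)–(d): forbidden (ΔL, ΔJ).
(b)–(e): forbidden (parity, ΔL).
(c)–(d): forbidden (ΔS, ΔL, ΔJ).
(c)–(e): forbidden (parity, ΔS).
(d)–(e): forbidden (ΔL, ΔJ).
Allowed pairs: 0 of 10.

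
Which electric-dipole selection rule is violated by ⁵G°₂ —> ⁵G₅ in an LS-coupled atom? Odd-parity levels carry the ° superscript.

the ΔJ = 0, ±1 rule

Reading off the term symbols: S 2→2, L 4→4, J 2→5, parity odd→even.
Parity must change: odd → even — satisfied.
ΔS = 0: S: 2 → 2 — satisfied.
ΔL = 0, ±1 (not L=0↔0): L: 4 → 4, ΔL = +0 — satisfied.
ΔJ = 0, ±1 (not J=0↔0): J: 2 → 5, ΔJ = +3 — violated.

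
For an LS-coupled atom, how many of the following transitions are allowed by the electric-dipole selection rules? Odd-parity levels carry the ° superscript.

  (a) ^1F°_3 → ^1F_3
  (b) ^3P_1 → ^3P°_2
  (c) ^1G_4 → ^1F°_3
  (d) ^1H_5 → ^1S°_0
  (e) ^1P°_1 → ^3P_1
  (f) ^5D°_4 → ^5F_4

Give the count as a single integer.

4

(a) allowed
(b) allowed
(c) allowed
(d) forbidden (ΔL, ΔJ fail)
(e) forbidden (ΔS fails)
(f) allowed
Total allowed: 4 of 6.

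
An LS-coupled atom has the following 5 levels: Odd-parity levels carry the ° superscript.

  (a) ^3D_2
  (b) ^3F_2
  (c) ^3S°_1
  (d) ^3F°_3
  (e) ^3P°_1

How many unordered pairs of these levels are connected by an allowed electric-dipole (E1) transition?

(a)–(b): forbidden (parity).
(a)–(c): forbidden (ΔL).
(a)–(d): allowed.
(a)–(e): allowed.
(b)–(c): forbidden (ΔL).
(b)–(d): allowed.
(b)–(e): forbidden (ΔL).
(c)–(d): forbidden (parity, ΔL, ΔJ).
(c)–(e): forbidden (parity).
(d)–(e): forbidden (parity, ΔL, ΔJ).
Allowed pairs: 3 of 10.

3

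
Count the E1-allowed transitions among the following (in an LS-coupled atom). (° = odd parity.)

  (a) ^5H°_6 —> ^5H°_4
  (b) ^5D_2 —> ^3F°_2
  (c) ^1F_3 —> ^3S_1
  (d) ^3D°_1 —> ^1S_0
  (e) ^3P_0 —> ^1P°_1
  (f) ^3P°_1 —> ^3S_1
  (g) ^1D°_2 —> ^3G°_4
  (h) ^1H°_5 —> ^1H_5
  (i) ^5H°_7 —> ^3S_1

2

(a) forbidden (parity, ΔJ fail)
(b) forbidden (ΔS fails)
(c) forbidden (parity, ΔS, ΔL, ΔJ fail)
(d) forbidden (ΔS, ΔL fail)
(e) forbidden (ΔS fails)
(f) allowed
(g) forbidden (parity, ΔS, ΔL, ΔJ fail)
(h) allowed
(i) forbidden (ΔS, ΔL, ΔJ fail)
Total allowed: 2 of 9.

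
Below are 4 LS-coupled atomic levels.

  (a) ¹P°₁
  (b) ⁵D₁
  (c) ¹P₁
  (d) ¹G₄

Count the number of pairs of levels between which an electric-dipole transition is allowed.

1

(a)–(b): forbidden (ΔS).
(a)–(c): allowed.
(a)–(d): forbidden (ΔL, ΔJ).
(b)–(c): forbidden (parity, ΔS).
(b)–(d): forbidden (parity, ΔS, ΔL, ΔJ).
(c)–(d): forbidden (parity, ΔL, ΔJ).
Allowed pairs: 1 of 6.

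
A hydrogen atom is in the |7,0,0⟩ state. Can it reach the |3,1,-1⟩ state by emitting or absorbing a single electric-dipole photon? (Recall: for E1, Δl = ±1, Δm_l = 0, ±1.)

allowed

Δl = 1 − 0 = +1; the E1 rule Δl = ±1 is satisfied.
Δm_l = -1 − (0) = -1. E1 requires Δm_l = 0, ±1: satisfied.
All E1 selection rules are satisfied.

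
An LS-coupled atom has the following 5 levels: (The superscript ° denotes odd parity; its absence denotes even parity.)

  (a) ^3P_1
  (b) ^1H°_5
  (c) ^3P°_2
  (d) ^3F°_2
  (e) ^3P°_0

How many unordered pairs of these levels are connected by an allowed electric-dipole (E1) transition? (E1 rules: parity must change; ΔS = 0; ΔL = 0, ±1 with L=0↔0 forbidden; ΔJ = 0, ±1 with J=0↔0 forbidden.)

(a)–(b): forbidden (ΔS, ΔL, ΔJ).
(a)–(c): allowed.
(a)–(d): forbidden (ΔL).
(a)–(e): allowed.
(b)–(c): forbidden (parity, ΔS, ΔL, ΔJ).
(b)–(d): forbidden (parity, ΔS, ΔL, ΔJ).
(b)–(e): forbidden (parity, ΔS, ΔL, ΔJ).
(c)–(d): forbidden (parity, ΔL).
(c)–(e): forbidden (parity, ΔJ).
(d)–(e): forbidden (parity, ΔL, ΔJ).
Allowed pairs: 2 of 10.

2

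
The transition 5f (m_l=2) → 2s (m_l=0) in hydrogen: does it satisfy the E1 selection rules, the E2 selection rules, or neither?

neither

Δl = 0 − 3 = -3; l_i + l_f = 3.
Δm_l = -2.
E1 (Δl = ±1, |Δm_l| ≤ 1): not satisfied.
E2 (Δl = 0,±2, l_i+l_f ≥ 2, |Δm_l| ≤ 2): not satisfied.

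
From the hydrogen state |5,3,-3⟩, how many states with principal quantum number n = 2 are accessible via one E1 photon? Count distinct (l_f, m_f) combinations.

0

E1 requires l_f ∈ {2, 4}, but neither lies in [0, 1], so no final state is reachable.
Total: 0.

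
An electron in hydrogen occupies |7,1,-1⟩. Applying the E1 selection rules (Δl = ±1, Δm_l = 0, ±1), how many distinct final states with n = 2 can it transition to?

1

E1 requires Δl = ±1, so l_f ∈ {0, 2}; with 0 ≤ l_f ≤ n_f−1 = 1, the allowed l_f values are {0}.
For l_f = 0: m_f ∈ {m_i−1, m_i, m_i+1} ∩ [−0, 0] = {0} → 1 state.
Total: 1.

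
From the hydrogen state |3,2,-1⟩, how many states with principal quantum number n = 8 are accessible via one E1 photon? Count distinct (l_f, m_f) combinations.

5

E1 requires Δl = ±1, so l_f ∈ {1, 3}; with 0 ≤ l_f ≤ n_f−1 = 7, the allowed l_f values are {1, 3}.
For l_f = 1: m_f ∈ {m_i−1, m_i, m_i+1} ∩ [−1, 1] = {-1, 0} → 2 states.
For l_f = 3: m_f ∈ {m_i−1, m_i, m_i+1} ∩ [−3, 3] = {-2, -1, 0} → 3 states.
Total: 5.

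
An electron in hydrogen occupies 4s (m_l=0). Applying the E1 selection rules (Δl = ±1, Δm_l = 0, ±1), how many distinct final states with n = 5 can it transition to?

E1 requires Δl = ±1, so l_f ∈ {-1, 1}; with 0 ≤ l_f ≤ n_f−1 = 4, the allowed l_f values are {1}.
For l_f = 1: m_f ∈ {m_i−1, m_i, m_i+1} ∩ [−1, 1] = {-1, 0, 1} → 3 states.
Total: 3.

3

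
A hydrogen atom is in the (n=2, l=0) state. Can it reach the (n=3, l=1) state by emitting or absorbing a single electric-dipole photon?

allowed

Initial l = 0, final l = 1, so Δl = +1. E1 requires Δl = ±1: ok.
All E1 selection rules are satisfied.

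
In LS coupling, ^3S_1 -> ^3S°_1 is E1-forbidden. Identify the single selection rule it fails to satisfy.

Reading off the term symbols: S 1→1, L 0→0, J 1→1, parity even→odd.
Parity must change: even → odd — ok.
ΔS = 0: S: 1 → 1 — ok.
ΔL = 0, ±1 (not L=0↔0): L: 0 → 0, ΔL = +0 — fails.
ΔJ = 0, ±1 (not J=0↔0): J: 1 → 1, ΔJ = +0 — ok.

the L=0 ↔ L=0 exclusion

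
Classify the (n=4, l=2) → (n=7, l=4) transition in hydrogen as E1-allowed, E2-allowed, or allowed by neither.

E2

Δl = 4 − 2 = +2; l_i + l_f = 6.
E1 (Δl = ±1): not satisfied.
E2 (Δl = 0,±2, l_i+l_f ≥ 2): satisfied.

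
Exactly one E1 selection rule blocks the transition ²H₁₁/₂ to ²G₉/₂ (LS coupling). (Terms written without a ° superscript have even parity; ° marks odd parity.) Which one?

Parity must change: even → even — violated.
ΔS = 0: S: 1/2 → 1/2 — satisfied.
ΔL = 0, ±1 (not L=0↔0): L: 5 → 4, ΔL = -1 — satisfied.
ΔJ = 0, ±1 (not J=0↔0): J: 11/2 → 9/2, ΔJ = -1 — satisfied.

parity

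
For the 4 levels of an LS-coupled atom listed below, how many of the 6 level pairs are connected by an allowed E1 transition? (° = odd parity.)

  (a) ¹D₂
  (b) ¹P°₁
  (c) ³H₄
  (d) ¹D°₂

(a)–(b): allowed.
(a)–(c): forbidden (parity, ΔS, ΔL, ΔJ).
(a)–(d): allowed.
(b)–(c): forbidden (ΔS, ΔL, ΔJ).
(b)–(d): forbidden (parity).
(c)–(d): forbidden (ΔS, ΔL, ΔJ).
Allowed pairs: 2 of 6.

2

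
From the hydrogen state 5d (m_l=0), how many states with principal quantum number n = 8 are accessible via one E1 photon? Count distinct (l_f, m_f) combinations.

6

E1 requires Δl = ±1, so l_f ∈ {1, 3}; with 0 ≤ l_f ≤ n_f−1 = 7, the allowed l_f values are {1, 3}.
For l_f = 1: m_f ∈ {m_i−1, m_i, m_i+1} ∩ [−1, 1] = {-1, 0, 1} → 3 states.
For l_f = 3: m_f ∈ {m_i−1, m_i, m_i+1} ∩ [−3, 3] = {-1, 0, 1} → 3 states.
Total: 6.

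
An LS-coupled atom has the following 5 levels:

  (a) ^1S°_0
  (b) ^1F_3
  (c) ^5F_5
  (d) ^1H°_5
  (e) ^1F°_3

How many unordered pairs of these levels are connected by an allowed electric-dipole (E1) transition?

(a)–(b): forbidden (ΔL, ΔJ).
(a)–(c): forbidden (ΔS, ΔL, ΔJ).
(a)–(d): forbidden (parity, ΔL, ΔJ).
(a)–(e): forbidden (parity, ΔL, ΔJ).
(b)–(c): forbidden (parity, ΔS, ΔJ).
(b)–(d): forbidden (ΔL, ΔJ).
(b)–(e): allowed.
(c)–(d): forbidden (ΔS, ΔL).
(c)–(e): forbidden (ΔS, ΔJ).
(d)–(e): forbidden (parity, ΔL, ΔJ).
Allowed pairs: 1 of 10.

1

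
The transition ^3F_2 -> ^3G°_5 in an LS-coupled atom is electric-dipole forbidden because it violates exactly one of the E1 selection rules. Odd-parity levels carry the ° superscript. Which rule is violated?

Parity must change: even → odd — satisfied.
ΔS = 0: S: 1 → 1 — satisfied.
ΔL = 0, ±1 (not L=0↔0): L: 3 → 4, ΔL = +1 — satisfied.
ΔJ = 0, ±1 (not J=0↔0): J: 2 → 5, ΔJ = +3 — violated.

the ΔJ = 0, ±1 rule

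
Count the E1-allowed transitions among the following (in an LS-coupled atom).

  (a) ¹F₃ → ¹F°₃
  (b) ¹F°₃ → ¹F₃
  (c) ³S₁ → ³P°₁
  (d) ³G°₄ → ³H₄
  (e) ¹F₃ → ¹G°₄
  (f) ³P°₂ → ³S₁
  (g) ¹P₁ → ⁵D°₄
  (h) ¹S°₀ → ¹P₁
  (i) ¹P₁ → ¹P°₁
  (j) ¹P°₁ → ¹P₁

9

(a) allowed
(b) allowed
(c) allowed
(d) allowed
(e) allowed
(f) allowed
(g) forbidden (ΔS, ΔJ fail)
(h) allowed
(i) allowed
(j) allowed
Total allowed: 9 of 10.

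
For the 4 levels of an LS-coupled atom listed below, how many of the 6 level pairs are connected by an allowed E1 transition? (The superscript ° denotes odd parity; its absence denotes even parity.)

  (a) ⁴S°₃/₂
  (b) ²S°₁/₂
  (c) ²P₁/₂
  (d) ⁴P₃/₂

(a)–(b): forbidden (parity, ΔS, ΔL).
(a)–(c): forbidden (ΔS).
(a)–(d): allowed.
(b)–(c): allowed.
(b)–(d): forbidden (ΔS).
(c)–(d): forbidden (parity, ΔS).
Allowed pairs: 2 of 6.

2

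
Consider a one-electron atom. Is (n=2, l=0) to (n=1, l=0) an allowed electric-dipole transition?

forbidden

Δl = 0 − 0 = +0; the E1 rule Δl = ±1 is fails.
The transition is electric-dipole forbidden.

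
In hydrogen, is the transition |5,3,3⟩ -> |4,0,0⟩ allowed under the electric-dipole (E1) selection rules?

l: 3 → 0 (Δl = -3). Δl = ±1 fails.
Δm_l = 0 − (3) = -3. E1 requires Δm_l = 0, ±1: fails.
The transition is electric-dipole forbidden.

forbidden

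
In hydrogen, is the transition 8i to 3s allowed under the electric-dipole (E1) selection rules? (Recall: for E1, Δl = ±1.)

Initial l = 6, final l = 0, so Δl = -6. E1 requires Δl = ±1: fails.
The transition is electric-dipole forbidden.

forbidden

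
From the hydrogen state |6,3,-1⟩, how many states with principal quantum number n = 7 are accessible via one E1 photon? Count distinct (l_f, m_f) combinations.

6

E1 requires Δl = ±1, so l_f ∈ {2, 4}; with 0 ≤ l_f ≤ n_f−1 = 6, the allowed l_f values are {2, 4}.
For l_f = 2: m_f ∈ {m_i−1, m_i, m_i+1} ∩ [−2, 2] = {-2, -1, 0} → 3 states.
For l_f = 4: m_f ∈ {m_i−1, m_i, m_i+1} ∩ [−4, 4] = {-2, -1, 0} → 3 states.
Total: 6.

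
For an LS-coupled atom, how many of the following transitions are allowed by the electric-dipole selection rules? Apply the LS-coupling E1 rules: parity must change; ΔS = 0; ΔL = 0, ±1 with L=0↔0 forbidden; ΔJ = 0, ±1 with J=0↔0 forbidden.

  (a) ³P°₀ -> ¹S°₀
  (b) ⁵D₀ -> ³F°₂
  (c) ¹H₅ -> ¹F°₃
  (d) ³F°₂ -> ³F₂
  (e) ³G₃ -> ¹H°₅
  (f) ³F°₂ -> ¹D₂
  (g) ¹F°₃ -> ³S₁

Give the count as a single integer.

1

(a) forbidden (parity, ΔS, ΔJ fail)
(b) forbidden (ΔS, ΔJ fail)
(c) forbidden (ΔL, ΔJ fail)
(d) allowed
(e) forbidden (ΔS, ΔJ fail)
(f) forbidden (ΔS fails)
(g) forbidden (ΔS, ΔL, ΔJ fail)
Total allowed: 1 of 7.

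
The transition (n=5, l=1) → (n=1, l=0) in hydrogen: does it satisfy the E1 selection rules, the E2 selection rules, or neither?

Δl = 0 − 1 = -1; l_i + l_f = 1.
E1 (Δl = ±1): satisfied.
E2 (Δl = 0,±2, l_i+l_f ≥ 2): not satisfied.

E1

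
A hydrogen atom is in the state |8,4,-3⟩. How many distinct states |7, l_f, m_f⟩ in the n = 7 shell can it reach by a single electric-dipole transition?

E1 requires Δl = ±1, so l_f ∈ {3, 5}; with 0 ≤ l_f ≤ n_f−1 = 6, the allowed l_f values are {3, 5}.
For l_f = 3: m_f ∈ {m_i−1, m_i, m_i+1} ∩ [−3, 3] = {-3, -2} → 2 states.
For l_f = 5: m_f ∈ {m_i−1, m_i, m_i+1} ∩ [−5, 5] = {-4, -3, -2} → 3 states.
Total: 5.

5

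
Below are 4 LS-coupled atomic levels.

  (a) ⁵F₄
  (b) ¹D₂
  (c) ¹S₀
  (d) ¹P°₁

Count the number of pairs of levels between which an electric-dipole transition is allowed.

(a)–(b): forbidden (parity, ΔS, ΔJ).
(a)–(c): forbidden (parity, ΔS, ΔL, ΔJ).
(a)–(d): forbidden (ΔS, ΔL, ΔJ).
(b)–(c): forbidden (parity, ΔL, ΔJ).
(b)–(d): allowed.
(c)–(d): allowed.
Allowed pairs: 2 of 6.

2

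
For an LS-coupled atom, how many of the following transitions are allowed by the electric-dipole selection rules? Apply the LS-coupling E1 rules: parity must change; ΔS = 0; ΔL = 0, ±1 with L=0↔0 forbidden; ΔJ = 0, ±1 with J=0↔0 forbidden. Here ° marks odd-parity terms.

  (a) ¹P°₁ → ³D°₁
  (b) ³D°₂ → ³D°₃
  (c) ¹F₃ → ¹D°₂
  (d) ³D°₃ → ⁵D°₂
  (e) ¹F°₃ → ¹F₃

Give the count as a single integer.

(a) forbidden (parity, ΔS fail)
(b) forbidden (parity fails)
(c) allowed
(d) forbidden (parity, ΔS fail)
(e) allowed
Total allowed: 2 of 5.

2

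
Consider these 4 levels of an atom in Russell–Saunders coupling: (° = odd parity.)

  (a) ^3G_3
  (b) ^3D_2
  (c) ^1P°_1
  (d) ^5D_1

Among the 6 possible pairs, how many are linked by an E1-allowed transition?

0

(a)–(b): forbidden (parity, ΔL).
(a)–(c): forbidden (ΔS, ΔL, ΔJ).
(a)–(d): forbidden (parity, ΔS, ΔL, ΔJ).
(b)–(c): forbidden (ΔS).
(b)–(d): forbidden (parity, ΔS).
(c)–(d): forbidden (ΔS).
Allowed pairs: 0 of 6.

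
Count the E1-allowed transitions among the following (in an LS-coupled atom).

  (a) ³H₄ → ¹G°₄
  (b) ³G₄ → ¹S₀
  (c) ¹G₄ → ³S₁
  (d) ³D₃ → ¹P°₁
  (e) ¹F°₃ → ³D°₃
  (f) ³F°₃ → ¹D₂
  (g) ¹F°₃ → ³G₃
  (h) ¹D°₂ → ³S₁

0

(a) forbidden (ΔS fails)
(b) forbidden (parity, ΔS, ΔL, ΔJ fail)
(c) forbidden (parity, ΔS, ΔL, ΔJ fail)
(d) forbidden (ΔS, ΔJ fail)
(e) forbidden (parity, ΔS fail)
(f) forbidden (ΔS fails)
(g) forbidden (ΔS fails)
(h) forbidden (ΔS, ΔL fail)
Total allowed: 0 of 8.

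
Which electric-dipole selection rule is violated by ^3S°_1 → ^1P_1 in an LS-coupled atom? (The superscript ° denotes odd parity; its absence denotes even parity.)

Reading off the term symbols: S 1→0, L 0→1, J 1→1, parity odd→even.
Parity must change: odd → even — ok.
ΔL = 0, ±1 (not L=0↔0): L: 0 → 1, ΔL = +1 — ok.
ΔS = 0: S: 1 → 0 — fails.
ΔJ = 0, ±1 (not J=0↔0): J: 1 → 1, ΔJ = +0 — ok.

the ΔS = 0 rule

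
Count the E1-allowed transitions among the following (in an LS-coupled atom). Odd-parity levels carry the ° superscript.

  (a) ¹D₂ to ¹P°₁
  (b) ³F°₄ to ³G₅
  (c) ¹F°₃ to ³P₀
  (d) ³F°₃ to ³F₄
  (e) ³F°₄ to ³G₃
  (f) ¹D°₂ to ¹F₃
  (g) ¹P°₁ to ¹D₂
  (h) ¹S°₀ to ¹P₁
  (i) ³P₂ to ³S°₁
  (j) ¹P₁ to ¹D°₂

(a) allowed
(b) allowed
(c) forbidden (ΔS, ΔL, ΔJ fail)
(d) allowed
(e) allowed
(f) allowed
(g) allowed
(h) allowed
(i) allowed
(j) allowed
Total allowed: 9 of 10.

9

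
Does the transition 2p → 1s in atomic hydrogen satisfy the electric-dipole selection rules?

allowed

Initial l = 1, final l = 0, so Δl = -1. E1 requires Δl = ±1: ✓.
All E1 selection rules are satisfied.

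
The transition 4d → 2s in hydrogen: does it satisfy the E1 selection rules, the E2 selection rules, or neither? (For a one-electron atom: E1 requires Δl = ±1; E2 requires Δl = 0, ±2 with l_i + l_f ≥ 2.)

Δl = 0 − 2 = -2; l_i + l_f = 2.
E1 (Δl = ±1): not satisfied.
E2 (Δl = 0,±2, l_i+l_f ≥ 2): satisfied.

E2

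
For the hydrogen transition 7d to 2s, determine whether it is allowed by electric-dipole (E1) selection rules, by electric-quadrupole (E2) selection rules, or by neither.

E2

Δl = 0 − 2 = -2; l_i + l_f = 2.
E1 (Δl = ±1): not satisfied.
E2 (Δl = 0,±2, l_i+l_f ≥ 2): satisfied.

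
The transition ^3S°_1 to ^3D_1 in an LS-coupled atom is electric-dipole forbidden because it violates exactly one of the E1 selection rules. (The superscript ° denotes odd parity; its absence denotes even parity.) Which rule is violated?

the ΔL = 0, ±1 rule

Initial level: S=1, L=0, J=1, parity odd. Final level: S=1, L=2, J=1, parity even.
Parity must change: odd → even — passes.
ΔS = 0: S: 1 → 1 — passes.
ΔL = 0, ±1 (not L=0↔0): L: 0 → 2, ΔL = +2 — fails.
ΔJ = 0, ±1 (not J=0↔0): J: 1 → 1, ΔJ = +0 — passes.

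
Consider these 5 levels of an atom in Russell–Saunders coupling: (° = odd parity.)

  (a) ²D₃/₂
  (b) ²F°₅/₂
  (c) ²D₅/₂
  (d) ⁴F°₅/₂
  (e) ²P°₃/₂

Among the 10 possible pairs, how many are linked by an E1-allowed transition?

4

(a)–(b): allowed.
(a)–(c): forbidden (parity).
(a)–(d): forbidden (ΔS).
(a)–(e): allowed.
(b)–(c): allowed.
(b)–(d): forbidden (parity, ΔS).
(b)–(e): forbidden (parity, ΔL).
(c)–(d): forbidden (ΔS).
(c)–(e): allowed.
(d)–(e): forbidden (parity, ΔS, ΔL).
Allowed pairs: 4 of 10.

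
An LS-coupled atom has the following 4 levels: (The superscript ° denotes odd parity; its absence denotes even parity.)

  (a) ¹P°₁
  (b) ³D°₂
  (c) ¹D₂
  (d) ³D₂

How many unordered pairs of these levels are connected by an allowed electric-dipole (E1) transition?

2

(a)–(b): forbidden (parity, ΔS).
(a)–(c): allowed.
(a)–(d): forbidden (ΔS).
(b)–(c): forbidden (ΔS).
(b)–(d): allowed.
(c)–(d): forbidden (parity, ΔS).
Allowed pairs: 2 of 6.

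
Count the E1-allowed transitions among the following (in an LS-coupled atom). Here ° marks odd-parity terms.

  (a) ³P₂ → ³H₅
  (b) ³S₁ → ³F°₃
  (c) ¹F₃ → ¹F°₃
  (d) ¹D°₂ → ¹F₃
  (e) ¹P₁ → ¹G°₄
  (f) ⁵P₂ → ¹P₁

2

(a) forbidden (parity, ΔL, ΔJ fail)
(b) forbidden (ΔL, ΔJ fail)
(c) allowed
(d) allowed
(e) forbidden (ΔL, ΔJ fail)
(f) forbidden (parity, ΔS fail)
Total allowed: 2 of 6.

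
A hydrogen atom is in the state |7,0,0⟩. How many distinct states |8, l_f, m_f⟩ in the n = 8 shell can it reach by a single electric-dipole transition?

3

E1 requires Δl = ±1, so l_f ∈ {-1, 1}; with 0 ≤ l_f ≤ n_f−1 = 7, the allowed l_f values are {1}.
For l_f = 1: m_f ∈ {m_i−1, m_i, m_i+1} ∩ [−1, 1] = {-1, 0, 1} → 3 states.
Total: 3.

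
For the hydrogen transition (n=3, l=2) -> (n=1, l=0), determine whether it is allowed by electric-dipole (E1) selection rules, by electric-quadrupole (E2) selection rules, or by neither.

Δl = 0 − 2 = -2; l_i + l_f = 2.
E1 (Δl = ±1): not satisfied.
E2 (Δl = 0,±2, l_i+l_f ≥ 2): satisfied.

E2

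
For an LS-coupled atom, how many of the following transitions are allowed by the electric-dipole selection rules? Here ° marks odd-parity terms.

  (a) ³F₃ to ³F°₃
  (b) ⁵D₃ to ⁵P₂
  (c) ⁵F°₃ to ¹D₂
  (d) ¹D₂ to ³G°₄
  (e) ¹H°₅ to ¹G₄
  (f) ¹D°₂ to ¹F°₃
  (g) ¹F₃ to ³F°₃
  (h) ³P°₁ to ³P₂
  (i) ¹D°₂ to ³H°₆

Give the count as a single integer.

(a) allowed
(b) forbidden (parity fails)
(c) forbidden (ΔS fails)
(d) forbidden (ΔS, ΔL, ΔJ fail)
(e) allowed
(f) forbidden (parity fails)
(g) forbidden (ΔS fails)
(h) allowed
(i) forbidden (parity, ΔS, ΔL, ΔJ fail)
Total allowed: 3 of 9.

3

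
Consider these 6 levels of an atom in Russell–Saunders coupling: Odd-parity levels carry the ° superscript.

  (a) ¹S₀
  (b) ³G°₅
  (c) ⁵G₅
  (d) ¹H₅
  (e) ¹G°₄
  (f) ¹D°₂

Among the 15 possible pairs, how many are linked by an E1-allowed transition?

1

(a)–(b): forbidden (ΔS, ΔL, ΔJ).
(a)–(c): forbidden (parity, ΔS, ΔL, ΔJ).
(a)–(d): forbidden (parity, ΔL, ΔJ).
(a)–(e): forbidden (ΔL, ΔJ).
(a)–(f): forbidden (ΔL, ΔJ).
(b)–(c): forbidden (ΔS).
(b)–(d): forbidden (ΔS).
(b)–(e): forbidden (parity, ΔS).
(b)–(f): forbidden (parity, ΔS, ΔL, ΔJ).
(c)–(d): forbidden (parity, ΔS).
(c)–(e): forbidden (ΔS).
(c)–(f): forbidden (ΔS, ΔL, ΔJ).
(d)–(e): allowed.
(d)–(f): forbidden (ΔL, ΔJ).
(e)–(f): forbidden (parity, ΔL, ΔJ).
Allowed pairs: 1 of 15.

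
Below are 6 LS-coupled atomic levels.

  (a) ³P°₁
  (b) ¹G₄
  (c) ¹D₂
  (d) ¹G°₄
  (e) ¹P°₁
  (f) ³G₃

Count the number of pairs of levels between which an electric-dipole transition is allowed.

(a)–(b): forbidden (ΔS, ΔL, ΔJ).
(a)–(c): forbidden (ΔS).
(a)–(d): forbidden (parity, ΔS, ΔL, ΔJ).
(a)–(e): forbidden (parity, ΔS).
(a)–(f): forbidden (ΔL, ΔJ).
(b)–(c): forbidden (parity, ΔL, ΔJ).
(b)–(d): allowed.
(b)–(e): forbidden (ΔL, ΔJ).
(b)–(f): forbidden (parity, ΔS).
(c)–(d): forbidden (ΔL, ΔJ).
(c)–(e): allowed.
(c)–(f): forbidden (parity, ΔS, ΔL).
(d)–(e): forbidden (parity, ΔL, ΔJ).
(d)–(f): forbidden (ΔS).
(e)–(f): forbidden (ΔS, ΔL, ΔJ).
Allowed pairs: 2 of 15.

2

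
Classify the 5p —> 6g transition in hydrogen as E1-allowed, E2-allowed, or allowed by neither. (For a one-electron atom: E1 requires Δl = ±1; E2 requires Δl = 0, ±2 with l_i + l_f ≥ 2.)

neither

Δl = 4 − 1 = +3; l_i + l_f = 5.
E1 (Δl = ±1): not satisfied.
E2 (Δl = 0,±2, l_i+l_f ≥ 2): not satisfied.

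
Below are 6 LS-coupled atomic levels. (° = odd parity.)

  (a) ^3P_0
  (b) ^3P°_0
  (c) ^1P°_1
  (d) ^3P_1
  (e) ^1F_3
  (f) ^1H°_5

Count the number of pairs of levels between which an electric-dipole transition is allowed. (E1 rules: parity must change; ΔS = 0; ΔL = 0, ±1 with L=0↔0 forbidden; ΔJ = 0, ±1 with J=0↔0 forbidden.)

1

(a)–(b): forbidden (ΔJ).
(a)–(c): forbidden (ΔS).
(a)–(d): forbidden (parity).
(a)–(e): forbidden (parity, ΔS, ΔL, ΔJ).
(a)–(f): forbidden (ΔS, ΔL, ΔJ).
(b)–(c): forbidden (parity, ΔS).
(b)–(d): allowed.
(b)–(e): forbidden (ΔS, ΔL, ΔJ).
(b)–(f): forbidden (parity, ΔS, ΔL, ΔJ).
(c)–(d): forbidden (ΔS).
(c)–(e): forbidden (ΔL, ΔJ).
(c)–(f): forbidden (parity, ΔL, ΔJ).
(d)–(e): forbidden (parity, ΔS, ΔL, ΔJ).
(d)–(f): forbidden (ΔS, ΔL, ΔJ).
(e)–(f): forbidden (ΔL, ΔJ).
Allowed pairs: 1 of 15.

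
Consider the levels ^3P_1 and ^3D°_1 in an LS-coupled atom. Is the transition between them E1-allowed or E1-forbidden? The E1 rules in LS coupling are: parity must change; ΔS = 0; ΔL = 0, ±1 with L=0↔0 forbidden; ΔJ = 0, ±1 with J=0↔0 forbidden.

allowed

Initial level: S=1, L=1, J=1, parity even. Final level: S=1, L=2, J=1, parity odd.
ΔJ = 0, ±1 (not J=0↔0): J: 1 → 1, ΔJ = +0 — passes.
Parity must change: even → odd — passes.
ΔL = 0, ±1 (not L=0↔0): L: 1 → 2, ΔL = +1 — passes.
ΔS = 0: S: 1 → 1 — passes.
All four E1 rules are satisfied.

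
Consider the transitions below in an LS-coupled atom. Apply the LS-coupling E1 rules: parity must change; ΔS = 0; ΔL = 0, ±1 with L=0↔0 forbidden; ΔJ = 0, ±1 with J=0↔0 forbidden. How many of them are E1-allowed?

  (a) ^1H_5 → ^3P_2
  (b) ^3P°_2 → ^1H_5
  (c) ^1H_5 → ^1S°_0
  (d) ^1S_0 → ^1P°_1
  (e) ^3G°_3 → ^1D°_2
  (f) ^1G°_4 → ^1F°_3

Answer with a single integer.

(a) forbidden (parity, ΔS, ΔL, ΔJ fail)
(b) forbidden (ΔS, ΔL, ΔJ fail)
(c) forbidden (ΔL, ΔJ fail)
(d) allowed
(e) forbidden (parity, ΔS, ΔL fail)
(f) forbidden (parity fails)
Total allowed: 1 of 6.

1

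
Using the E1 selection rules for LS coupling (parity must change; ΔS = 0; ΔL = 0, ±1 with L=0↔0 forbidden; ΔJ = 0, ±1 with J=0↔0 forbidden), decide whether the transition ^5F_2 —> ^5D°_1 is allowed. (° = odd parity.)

allowed

Reading off the term symbols: S 2→2, L 3→2, J 2→1, parity even→odd.
Parity must change: even → odd — ok.
ΔL = 0, ±1 (not L=0↔0): L: 3 → 2, ΔL = -1 — ok.
ΔS = 0: S: 2 → 2 — ok.
ΔJ = 0, ±1 (not J=0↔0): J: 2 → 1, ΔJ = -1 — ok.
All four E1 rules are satisfied.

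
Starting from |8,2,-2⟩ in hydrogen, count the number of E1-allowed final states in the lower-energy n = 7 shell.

E1 requires Δl = ±1, so l_f ∈ {1, 3}; with 0 ≤ l_f ≤ n_f−1 = 6, the allowed l_f values are {1, 3}.
For l_f = 1: m_f ∈ {m_i−1, m_i, m_i+1} ∩ [−1, 1] = {-1} → 1 state.
For l_f = 3: m_f ∈ {m_i−1, m_i, m_i+1} ∩ [−3, 3] = {-3, -2, -1} → 3 states.
Total: 4.

4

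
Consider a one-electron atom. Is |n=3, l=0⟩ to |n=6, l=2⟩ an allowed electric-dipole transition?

Initial l = 0, final l = 2, so Δl = +2. E1 requires Δl = ±1: fails.
The transition is electric-dipole forbidden.

forbidden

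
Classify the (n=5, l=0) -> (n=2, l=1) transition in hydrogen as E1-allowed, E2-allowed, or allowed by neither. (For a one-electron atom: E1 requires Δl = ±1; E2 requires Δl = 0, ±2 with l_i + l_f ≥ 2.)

E1

Δl = 1 − 0 = +1; l_i + l_f = 1.
E1 (Δl = ±1): satisfied.
E2 (Δl = 0,±2, l_i+l_f ≥ 2): not satisfied.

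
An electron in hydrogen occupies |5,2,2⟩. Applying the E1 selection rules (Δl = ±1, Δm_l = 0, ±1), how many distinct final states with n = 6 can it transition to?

E1 requires Δl = ±1, so l_f ∈ {1, 3}; with 0 ≤ l_f ≤ n_f−1 = 5, the allowed l_f values are {1, 3}.
For l_f = 1: m_f ∈ {m_i−1, m_i, m_i+1} ∩ [−1, 1] = {1} → 1 state.
For l_f = 3: m_f ∈ {m_i−1, m_i, m_i+1} ∩ [−3, 3] = {1, 2, 3} → 3 states.
Total: 4.

4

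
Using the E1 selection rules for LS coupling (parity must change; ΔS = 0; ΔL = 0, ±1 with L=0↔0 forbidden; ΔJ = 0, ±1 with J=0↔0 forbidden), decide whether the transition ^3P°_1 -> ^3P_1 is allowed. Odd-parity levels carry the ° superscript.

Initial level: S=1, L=1, J=1, parity odd. Final level: S=1, L=1, J=1, parity even.
Parity must change: odd → even — satisfied.
ΔS = 0: S: 1 → 1 — satisfied.
ΔL = 0, ±1 (not L=0↔0): L: 1 → 1, ΔL = +0 — satisfied.
ΔJ = 0, ±1 (not J=0↔0): J: 1 → 1, ΔJ = +0 — satisfied.
All four E1 rules are satisfied.

allowed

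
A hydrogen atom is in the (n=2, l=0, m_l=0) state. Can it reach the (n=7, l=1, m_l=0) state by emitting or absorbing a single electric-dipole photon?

allowed

Initial l = 0, final l = 1, so Δl = +1. E1 requires Δl = ±1: satisfied.
Δm_l = 0 − (0) = +0. E1 requires Δm_l = 0, ±1: satisfied.
All E1 selection rules are satisfied.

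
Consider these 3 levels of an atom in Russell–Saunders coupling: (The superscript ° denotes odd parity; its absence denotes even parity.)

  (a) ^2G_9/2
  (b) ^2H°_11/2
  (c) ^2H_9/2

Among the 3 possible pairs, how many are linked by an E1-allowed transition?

2

(a)–(b): allowed.
(a)–(c): forbidden (parity).
(b)–(c): allowed.
Allowed pairs: 2 of 3.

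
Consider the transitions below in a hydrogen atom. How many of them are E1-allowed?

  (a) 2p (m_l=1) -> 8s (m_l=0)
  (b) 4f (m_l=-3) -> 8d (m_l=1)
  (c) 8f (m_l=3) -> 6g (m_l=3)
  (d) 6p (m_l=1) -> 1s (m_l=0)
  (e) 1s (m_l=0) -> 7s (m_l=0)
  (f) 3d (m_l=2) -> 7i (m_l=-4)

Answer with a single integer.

3

(a) allowed
(b) forbidden — Δm_l = +4 (E1 requires Δm_l = 0, ±1)
(c) allowed
(d) allowed
(e) forbidden — Δl = +0 (E1 requires Δl = ±1)
(f) forbidden — Δl = +4 (E1 requires Δl = ±1); Δm_l = -6 (E1 requires Δm_l = 0, ±1)
Total allowed: 3 of 6.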